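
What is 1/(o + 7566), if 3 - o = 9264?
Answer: -1/1695 ≈ -0.00058997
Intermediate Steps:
o = -9261 (o = 3 - 1*9264 = 3 - 9264 = -9261)
1/(o + 7566) = 1/(-9261 + 7566) = 1/(-1695) = -1/1695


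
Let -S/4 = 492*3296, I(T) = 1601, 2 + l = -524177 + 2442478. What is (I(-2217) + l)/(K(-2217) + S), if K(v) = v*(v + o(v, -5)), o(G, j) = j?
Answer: -959950/780177 ≈ -1.2304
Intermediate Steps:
l = 1918299 (l = -2 + (-524177 + 2442478) = -2 + 1918301 = 1918299)
S = -6486528 (S = -1968*3296 = -4*1621632 = -6486528)
K(v) = v*(-5 + v) (K(v) = v*(v - 5) = v*(-5 + v))
(I(-2217) + l)/(K(-2217) + S) = (1601 + 1918299)/(-2217*(-5 - 2217) - 6486528) = 1919900/(-2217*(-2222) - 6486528) = 1919900/(4926174 - 6486528) = 1919900/(-1560354) = 1919900*(-1/1560354) = -959950/780177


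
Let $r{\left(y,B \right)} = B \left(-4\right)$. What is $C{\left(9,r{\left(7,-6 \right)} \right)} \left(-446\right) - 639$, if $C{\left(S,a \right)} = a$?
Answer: $-11343$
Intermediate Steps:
$r{\left(y,B \right)} = - 4 B$
$C{\left(9,r{\left(7,-6 \right)} \right)} \left(-446\right) - 639 = \left(-4\right) \left(-6\right) \left(-446\right) - 639 = 24 \left(-446\right) - 639 = -10704 - 639 = -11343$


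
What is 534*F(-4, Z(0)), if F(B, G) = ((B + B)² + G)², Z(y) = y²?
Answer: 2187264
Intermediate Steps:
F(B, G) = (G + 4*B²)² (F(B, G) = ((2*B)² + G)² = (4*B² + G)² = (G + 4*B²)²)
534*F(-4, Z(0)) = 534*(0² + 4*(-4)²)² = 534*(0 + 4*16)² = 534*(0 + 64)² = 534*64² = 534*4096 = 2187264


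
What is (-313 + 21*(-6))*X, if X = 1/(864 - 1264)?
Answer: 439/400 ≈ 1.0975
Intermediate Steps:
X = -1/400 (X = 1/(-400) = -1/400 ≈ -0.0025000)
(-313 + 21*(-6))*X = (-313 + 21*(-6))*(-1/400) = (-313 - 126)*(-1/400) = -439*(-1/400) = 439/400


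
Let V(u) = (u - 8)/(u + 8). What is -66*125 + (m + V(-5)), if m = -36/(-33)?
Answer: -272357/33 ≈ -8253.3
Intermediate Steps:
m = 12/11 (m = -36*(-1/33) = 12/11 ≈ 1.0909)
V(u) = (-8 + u)/(8 + u)
-66*125 + (m + V(-5)) = -66*125 + (12/11 + (-8 - 5)/(8 - 5)) = -8250 + (12/11 - 13/3) = -8250 - 107/33 = -272357/33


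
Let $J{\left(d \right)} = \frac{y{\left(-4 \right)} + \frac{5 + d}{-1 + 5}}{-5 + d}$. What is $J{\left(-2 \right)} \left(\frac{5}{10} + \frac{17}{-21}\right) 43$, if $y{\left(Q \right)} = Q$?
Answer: $- \frac{7267}{1176} \approx -6.1794$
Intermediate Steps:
$J{\left(d \right)} = \frac{- \frac{11}{4} + \frac{d}{4}}{-5 + d}$ ($J{\left(d \right)} = \frac{-4 + \frac{5 + d}{-1 + 5}}{-5 + d} = \frac{-4 + \frac{5 + d}{4}}{-5 + d} = \frac{-4 + \left(5 + d\right) \frac{1}{4}}{-5 + d} = \frac{-4 + \left(\frac{5}{4} + \frac{d}{4}\right)}{-5 + d} = \frac{- \frac{11}{4} + \frac{d}{4}}{-5 + d}$)
$J{\left(-2 \right)} \left(\frac{5}{10} + \frac{17}{-21}\right) 43 = \frac{-11 - 2}{4 \left(-5 - 2\right)} \left(\frac{5}{10} + \frac{17}{-21}\right) 43 = \frac{1}{4} \frac{1}{-7} \left(-13\right) \left(5 \cdot \frac{1}{10} + 17 \left(- \frac{1}{21}\right)\right) 43 = \frac{1}{4} \left(- \frac{1}{7}\right) \left(-13\right) \left(\frac{1}{2} - \frac{17}{21}\right) 43 = \frac{13}{28} \left(- \frac{13}{42}\right) 43 = \left(- \frac{169}{1176}\right) 43 = - \frac{7267}{1176}$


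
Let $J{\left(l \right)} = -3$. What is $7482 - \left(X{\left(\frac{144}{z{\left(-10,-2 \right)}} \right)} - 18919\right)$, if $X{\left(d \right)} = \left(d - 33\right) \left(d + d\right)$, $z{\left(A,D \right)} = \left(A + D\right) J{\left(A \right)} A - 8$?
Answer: $\frac{13952305}{529} \approx 26375.0$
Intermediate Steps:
$z{\left(A,D \right)} = -8 + A \left(- 3 A - 3 D\right)$ ($z{\left(A,D \right)} = \left(A + D\right) \left(-3\right) A - 8 = \left(- 3 A - 3 D\right) A - 8 = A \left(- 3 A - 3 D\right) - 8 = -8 + A \left(- 3 A - 3 D\right)$)
$X{\left(d \right)} = 2 d \left(-33 + d\right)$ ($X{\left(d \right)} = \left(-33 + d\right) 2 d = 2 d \left(-33 + d\right)$)
$7482 - \left(X{\left(\frac{144}{z{\left(-10,-2 \right)}} \right)} - 18919\right) = 7482 - \left(2 \frac{144}{-8 - 3 \left(-10\right)^{2} - \left(-30\right) \left(-2\right)} \left(-33 + \frac{144}{-8 - 3 \left(-10\right)^{2} - \left(-30\right) \left(-2\right)}\right) - 18919\right) = 7482 - \left(2 \frac{144}{-8 - 300 - 60} \left(-33 + \frac{144}{-8 - 300 - 60}\right) - 18919\right) = 7482 - \left(2 \frac{144}{-368} \left(-33 + \frac{144}{-368}\right) - 18919\right) = 7482 - \left(2 \cdot 144 \left(- \frac{1}{368}\right) \left(-33 + 144 \left(- \frac{1}{368}\right)\right) - 18919\right) = 7482 - \left(2 \left(- \frac{9}{23}\right) \left(-33 - \frac{9}{23}\right) - 18919\right) = 7482 - \left(2 \left(- \frac{9}{23}\right) \left(- \frac{768}{23}\right) - 18919\right) = 7482 - \left(\frac{13824}{529} - 18919\right) = 7482 - - \frac{9994327}{529} = 7482 + \frac{9994327}{529} = \frac{13952305}{529}$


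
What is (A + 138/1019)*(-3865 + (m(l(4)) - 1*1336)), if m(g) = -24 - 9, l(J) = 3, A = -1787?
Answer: 9530145710/1019 ≈ 9.3524e+6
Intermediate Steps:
m(g) = -33
(A + 138/1019)*(-3865 + (m(l(4)) - 1*1336)) = (-1787 + 138/1019)*(-3865 + (-33 - 1*1336)) = (-1787 + 138*(1/1019))*(-3865 + (-33 - 1336)) = (-1787 + 138/1019)*(-3865 - 1369) = -1820815/1019*(-5234) = 9530145710/1019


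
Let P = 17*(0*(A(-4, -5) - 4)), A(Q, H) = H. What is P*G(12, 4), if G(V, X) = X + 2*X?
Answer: 0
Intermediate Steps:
G(V, X) = 3*X
P = 0 (P = 17*(0*(-5 - 4)) = 17*(0*(-9)) = 17*0 = 0)
P*G(12, 4) = 0*(3*4) = 0*12 = 0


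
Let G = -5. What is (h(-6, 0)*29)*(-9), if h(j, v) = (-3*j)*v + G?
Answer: 1305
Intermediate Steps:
h(j, v) = -5 - 3*j*v (h(j, v) = (-3*j)*v - 5 = -3*j*v - 5 = -5 - 3*j*v)
(h(-6, 0)*29)*(-9) = ((-5 - 3*(-6)*0)*29)*(-9) = ((-5 + 0)*29)*(-9) = -5*29*(-9) = -145*(-9) = 1305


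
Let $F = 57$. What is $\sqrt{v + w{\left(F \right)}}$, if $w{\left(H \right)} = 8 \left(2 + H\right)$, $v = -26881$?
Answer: $i \sqrt{26409} \approx 162.51 i$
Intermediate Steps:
$w{\left(H \right)} = 16 + 8 H$
$\sqrt{v + w{\left(F \right)}} = \sqrt{-26881 + \left(16 + 8 \cdot 57\right)} = \sqrt{-26881 + \left(16 + 456\right)} = \sqrt{-26881 + 472} = \sqrt{-26409} = i \sqrt{26409}$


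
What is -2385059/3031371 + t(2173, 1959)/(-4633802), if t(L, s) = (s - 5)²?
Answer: -11313008640677/7023386501271 ≈ -1.6108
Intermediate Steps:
t(L, s) = (-5 + s)²
-2385059/3031371 + t(2173, 1959)/(-4633802) = -2385059/3031371 + (-5 + 1959)²/(-4633802) = -2385059*1/3031371 + 1954²*(-1/4633802) = -2385059/3031371 + 3818116*(-1/4633802) = -2385059/3031371 - 1909058/2316901 = -11313008640677/7023386501271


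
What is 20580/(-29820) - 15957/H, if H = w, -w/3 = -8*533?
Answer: -586585/302744 ≈ -1.9376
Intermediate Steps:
w = 12792 (w = -(-24)*533 = -3*(-4264) = 12792)
H = 12792
20580/(-29820) - 15957/H = 20580/(-29820) - 15957/12792 = 20580*(-1/29820) - 15957*1/12792 = -49/71 - 5319/4264 = -586585/302744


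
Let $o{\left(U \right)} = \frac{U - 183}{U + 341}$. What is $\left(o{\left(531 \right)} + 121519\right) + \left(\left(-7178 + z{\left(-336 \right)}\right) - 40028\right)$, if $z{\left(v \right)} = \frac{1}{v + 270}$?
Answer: $\frac{267305242}{3597} \approx 74313.0$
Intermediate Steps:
$o{\left(U \right)} = \frac{-183 + U}{341 + U}$
$z{\left(v \right)} = \frac{1}{270 + v}$
$\left(o{\left(531 \right)} + 121519\right) + \left(\left(-7178 + z{\left(-336 \right)}\right) - 40028\right) = \left(\frac{-183 + 531}{341 + 531} + 121519\right) - \left(47206 - \frac{1}{270 - 336}\right) = \left(\frac{1}{872} \cdot 348 + 121519\right) - \left(47206 + \frac{1}{66}\right) = \left(\frac{1}{872} \cdot 348 + 121519\right) - \frac{3115597}{66} = \left(\frac{87}{218} + 121519\right) - \frac{3115597}{66} = \frac{26491229}{218} - \frac{3115597}{66} = \frac{267305242}{3597}$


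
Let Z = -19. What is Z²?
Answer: 361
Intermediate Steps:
Z² = (-19)² = 361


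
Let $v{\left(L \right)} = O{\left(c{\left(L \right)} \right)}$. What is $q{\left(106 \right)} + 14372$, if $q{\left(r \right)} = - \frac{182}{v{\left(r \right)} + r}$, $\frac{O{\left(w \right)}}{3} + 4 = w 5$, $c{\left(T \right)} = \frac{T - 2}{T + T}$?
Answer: $\frac{38598369}{2686} \approx 14370.0$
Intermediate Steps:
$c{\left(T \right)} = \frac{-2 + T}{2 T}$
$O{\left(w \right)} = -12 + 15 w$ ($O{\left(w \right)} = -12 + 3 w 5 = -12 + 3 \cdot 5 w = -12 + 15 w$)
$v{\left(L \right)} = -12 + \frac{15 \left(-2 + L\right)}{2 L}$ ($v{\left(L \right)} = -12 + 15 \frac{-2 + L}{2 L} = -12 + \frac{15 \left(-2 + L\right)}{2 L}$)
$q{\left(r \right)} = - \frac{182}{- \frac{9}{2} + r - \frac{15}{r}}$ ($q{\left(r \right)} = - \frac{182}{\left(- \frac{9}{2} - \frac{15}{r}\right) + r} = - \frac{182}{- \frac{9}{2} + r - \frac{15}{r}}$)
$q{\left(106 \right)} + 14372 = 364 \cdot 106 \frac{1}{30 - 2 \cdot 106^{2} + 9 \cdot 106} + 14372 = 364 \cdot 106 \frac{1}{30 - 22472 + 954} + 14372 = 364 \cdot 106 \frac{1}{-21488} + 14372 = 364 \cdot 106 \left(- \frac{1}{21488}\right) + 14372 = - \frac{4823}{2686} + 14372 = \frac{38598369}{2686}$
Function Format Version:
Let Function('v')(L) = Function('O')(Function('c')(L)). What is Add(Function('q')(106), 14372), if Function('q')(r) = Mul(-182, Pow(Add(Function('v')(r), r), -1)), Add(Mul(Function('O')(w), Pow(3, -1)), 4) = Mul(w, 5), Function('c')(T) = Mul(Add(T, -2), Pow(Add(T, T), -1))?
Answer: Rational(38598369, 2686) ≈ 14370.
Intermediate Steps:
Function('c')(T) = Mul(Rational(1, 2), Pow(T, -1), Add(-2, T)) (Function('c')(T) = Mul(Add(-2, T), Pow(Mul(2, T), -1)) = Mul(Add(-2, T), Mul(Rational(1, 2), Pow(T, -1))) = Mul(Rational(1, 2), Pow(T, -1), Add(-2, T)))
Function('O')(w) = Add(-12, Mul(15, w)) (Function('O')(w) = Add(-12, Mul(3, Mul(w, 5))) = Add(-12, Mul(3, Mul(5, w))) = Add(-12, Mul(15, w)))
Function('v')(L) = Add(-12, Mul(Rational(15, 2), Pow(L, -1), Add(-2, L))) (Function('v')(L) = Add(-12, Mul(15, Mul(Rational(1, 2), Pow(L, -1), Add(-2, L)))) = Add(-12, Mul(Rational(15, 2), Pow(L, -1), Add(-2, L))))
Function('q')(r) = Mul(-182, Pow(Add(Rational(-9, 2), r, Mul(-15, Pow(r, -1))), -1)) (Function('q')(r) = Mul(-182, Pow(Add(Add(Rational(-9, 2), Mul(-15, Pow(r, -1))), r), -1)) = Mul(-182, Pow(Add(Rational(-9, 2), r, Mul(-15, Pow(r, -1))), -1)))
Add(Function('q')(106), 14372) = Add(Mul(364, 106, Pow(Add(30, Mul(-2, Pow(106, 2)), Mul(9, 106)), -1)), 14372) = Add(Mul(364, 106, Pow(Add(30, Mul(-2, 11236), 954), -1)), 14372) = Add(Mul(364, 106, Pow(Add(30, -22472, 954), -1)), 14372) = Add(Mul(364, 106, Pow(-21488, -1)), 14372) = Add(Mul(364, 106, Rational(-1, 21488)), 14372) = Add(Rational(-4823, 2686), 14372) = Rational(38598369, 2686)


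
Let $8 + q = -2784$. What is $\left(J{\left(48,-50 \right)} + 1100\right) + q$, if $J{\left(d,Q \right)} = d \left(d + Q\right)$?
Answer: $-1788$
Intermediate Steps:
$q = -2792$ ($q = -8 - 2784 = -2792$)
$J{\left(d,Q \right)} = d \left(Q + d\right)$
$\left(J{\left(48,-50 \right)} + 1100\right) + q = \left(48 \left(-50 + 48\right) + 1100\right) - 2792 = \left(48 \left(-2\right) + 1100\right) - 2792 = \left(-96 + 1100\right) - 2792 = 1004 - 2792 = -1788$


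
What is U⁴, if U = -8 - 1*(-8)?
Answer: 0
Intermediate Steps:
U = 0 (U = -8 + 8 = 0)
U⁴ = 0⁴ = 0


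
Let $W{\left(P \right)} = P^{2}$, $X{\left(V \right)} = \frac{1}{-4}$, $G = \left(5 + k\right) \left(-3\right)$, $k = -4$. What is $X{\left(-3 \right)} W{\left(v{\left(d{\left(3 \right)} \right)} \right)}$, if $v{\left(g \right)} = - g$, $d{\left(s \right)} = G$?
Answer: $- \frac{9}{4} \approx -2.25$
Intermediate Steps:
$G = -3$ ($G = \left(5 - 4\right) \left(-3\right) = 1 \left(-3\right) = -3$)
$d{\left(s \right)} = -3$
$X{\left(V \right)} = - \frac{1}{4}$
$X{\left(-3 \right)} W{\left(v{\left(d{\left(3 \right)} \right)} \right)} = - \frac{\left(\left(-1\right) \left(-3\right)\right)^{2}}{4} = - \frac{3^{2}}{4} = \left(- \frac{1}{4}\right) 9 = - \frac{9}{4}$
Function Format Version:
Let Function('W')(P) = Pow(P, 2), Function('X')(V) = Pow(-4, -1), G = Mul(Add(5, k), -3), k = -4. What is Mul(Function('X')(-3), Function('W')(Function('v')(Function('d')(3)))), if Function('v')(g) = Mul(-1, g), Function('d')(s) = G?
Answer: Rational(-9, 4) ≈ -2.2500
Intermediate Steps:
G = -3 (G = Mul(Add(5, -4), -3) = Mul(1, -3) = -3)
Function('d')(s) = -3
Function('X')(V) = Rational(-1, 4)
Mul(Function('X')(-3), Function('W')(Function('v')(Function('d')(3)))) = Mul(Rational(-1, 4), Pow(Mul(-1, -3), 2)) = Mul(Rational(-1, 4), Pow(3, 2)) = Mul(Rational(-1, 4), 9) = Rational(-9, 4)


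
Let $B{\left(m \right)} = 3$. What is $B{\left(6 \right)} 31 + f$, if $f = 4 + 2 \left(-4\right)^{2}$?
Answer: $129$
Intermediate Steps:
$f = 36$ ($f = 4 + 2 \cdot 16 = 4 + 32 = 36$)
$B{\left(6 \right)} 31 + f = 3 \cdot 31 + 36 = 93 + 36 = 129$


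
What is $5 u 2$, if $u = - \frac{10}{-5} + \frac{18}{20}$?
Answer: $29$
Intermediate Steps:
$u = \frac{29}{10}$ ($u = \left(-10\right) \left(- \frac{1}{5}\right) + 18 \cdot \frac{1}{20} = 2 + \frac{9}{10} = \frac{29}{10} \approx 2.9$)
$5 u 2 = 5 \cdot \frac{29}{10} \cdot 2 = \frac{29}{2} \cdot 2 = 29$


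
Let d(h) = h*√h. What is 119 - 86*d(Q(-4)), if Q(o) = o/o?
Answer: 33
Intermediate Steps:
Q(o) = 1
d(h) = h^(3/2)
119 - 86*d(Q(-4)) = 119 - 86*1^(3/2) = 119 - 86*1 = 119 - 86 = 33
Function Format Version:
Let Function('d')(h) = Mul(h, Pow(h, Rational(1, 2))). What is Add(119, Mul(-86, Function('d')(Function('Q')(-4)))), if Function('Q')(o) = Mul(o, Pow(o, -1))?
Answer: 33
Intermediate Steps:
Function('Q')(o) = 1
Function('d')(h) = Pow(h, Rational(3, 2))
Add(119, Mul(-86, Function('d')(Function('Q')(-4)))) = Add(119, Mul(-86, Pow(1, Rational(3, 2)))) = Add(119, Mul(-86, 1)) = Add(119, -86) = 33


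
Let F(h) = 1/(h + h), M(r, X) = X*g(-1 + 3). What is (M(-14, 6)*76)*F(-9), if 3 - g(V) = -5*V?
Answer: -988/3 ≈ -329.33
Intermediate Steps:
g(V) = 3 + 5*V (g(V) = 3 - (-5)*V = 3 + 5*V)
M(r, X) = 13*X (M(r, X) = X*(3 + 5*(-1 + 3)) = X*(3 + 5*2) = X*(3 + 10) = X*13 = 13*X)
F(h) = 1/(2*h)
(M(-14, 6)*76)*F(-9) = ((13*6)*76)*((1/2)/(-9)) = (78*76)*((1/2)*(-1/9)) = 5928*(-1/18) = -988/3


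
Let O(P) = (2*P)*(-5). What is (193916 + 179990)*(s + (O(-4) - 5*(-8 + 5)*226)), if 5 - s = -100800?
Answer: 38974091910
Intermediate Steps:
s = 100805 (s = 5 - 1*(-100800) = 5 + 100800 = 100805)
O(P) = -10*P
(193916 + 179990)*(s + (O(-4) - 5*(-8 + 5)*226)) = (193916 + 179990)*(100805 + (-10*(-4) - 5*(-8 + 5)*226)) = 373906*(100805 + (40 - 5*(-3)*226)) = 373906*(100805 + (40 + 15*226)) = 373906*(100805 + (40 + 3390)) = 373906*(100805 + 3430) = 373906*104235 = 38974091910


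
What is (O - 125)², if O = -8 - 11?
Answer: 20736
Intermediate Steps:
O = -19
(O - 125)² = (-19 - 125)² = (-144)² = 20736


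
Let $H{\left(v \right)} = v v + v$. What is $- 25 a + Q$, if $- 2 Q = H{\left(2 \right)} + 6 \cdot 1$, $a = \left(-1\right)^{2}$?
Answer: $-31$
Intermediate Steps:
$H{\left(v \right)} = v + v^{2}$ ($H{\left(v \right)} = v^{2} + v = v + v^{2}$)
$a = 1$
$Q = -6$ ($Q = - \frac{2 \left(1 + 2\right) + 6 \cdot 1}{2} = - \frac{2 \cdot 3 + 6}{2} = - \frac{6 + 6}{2} = \left(- \frac{1}{2}\right) 12 = -6$)
$- 25 a + Q = \left(-25\right) 1 - 6 = -25 - 6 = -31$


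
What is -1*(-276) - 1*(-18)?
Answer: 294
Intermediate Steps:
-1*(-276) - 1*(-18) = 276 + 18 = 294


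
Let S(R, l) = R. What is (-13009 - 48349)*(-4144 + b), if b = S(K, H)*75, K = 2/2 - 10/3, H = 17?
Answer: 265005202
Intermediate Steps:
K = -7/3 (K = 2*(½) - 10*⅓ = 1 - 10/3 = -7/3 ≈ -2.3333)
b = -175 (b = -7/3*75 = -175)
(-13009 - 48349)*(-4144 + b) = (-13009 - 48349)*(-4144 - 175) = -61358*(-4319) = 265005202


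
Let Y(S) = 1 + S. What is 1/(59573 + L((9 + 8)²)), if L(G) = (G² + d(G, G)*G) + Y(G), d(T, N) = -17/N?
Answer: 1/143367 ≈ 6.9751e-6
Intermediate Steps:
L(G) = -16 + G + G² (L(G) = (G² + (-17/G)*G) + (1 + G) = (G² - 17) + (1 + G) = (-17 + G²) + (1 + G) = -16 + G + G²)
1/(59573 + L((9 + 8)²)) = 1/(59573 + (-16 + (9 + 8)² + ((9 + 8)²)²)) = 1/(59573 + (-16 + 17² + (17²)²)) = 1/(59573 + (-16 + 289 + 289²)) = 1/(59573 + (-16 + 289 + 83521)) = 1/(59573 + 83794) = 1/143367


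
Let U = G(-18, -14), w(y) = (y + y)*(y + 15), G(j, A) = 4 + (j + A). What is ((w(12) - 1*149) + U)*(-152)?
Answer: -71592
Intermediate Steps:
G(j, A) = 4 + A + j (G(j, A) = 4 + (A + j) = 4 + A + j)
w(y) = 2*y*(15 + y) (w(y) = (2*y)*(15 + y) = 2*y*(15 + y))
U = -28 (U = 4 - 14 - 18 = -28)
((w(12) - 1*149) + U)*(-152) = ((2*12*(15 + 12) - 1*149) - 28)*(-152) = ((2*12*27 - 149) - 28)*(-152) = ((648 - 149) - 28)*(-152) = (499 - 28)*(-152) = 471*(-152) = -71592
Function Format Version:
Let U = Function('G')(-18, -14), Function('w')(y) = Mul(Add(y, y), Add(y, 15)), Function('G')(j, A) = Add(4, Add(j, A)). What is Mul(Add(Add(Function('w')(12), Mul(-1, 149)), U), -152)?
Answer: -71592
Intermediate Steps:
Function('G')(j, A) = Add(4, A, j) (Function('G')(j, A) = Add(4, Add(A, j)) = Add(4, A, j))
Function('w')(y) = Mul(2, y, Add(15, y)) (Function('w')(y) = Mul(Mul(2, y), Add(15, y)) = Mul(2, y, Add(15, y)))
U = -28 (U = Add(4, -14, -18) = -28)
Mul(Add(Add(Function('w')(12), Mul(-1, 149)), U), -152) = Mul(Add(Add(Mul(2, 12, Add(15, 12)), Mul(-1, 149)), -28), -152) = Mul(Add(Add(Mul(2, 12, 27), -149), -28), -152) = Mul(Add(Add(648, -149), -28), -152) = Mul(Add(499, -28), -152) = Mul(471, -152) = -71592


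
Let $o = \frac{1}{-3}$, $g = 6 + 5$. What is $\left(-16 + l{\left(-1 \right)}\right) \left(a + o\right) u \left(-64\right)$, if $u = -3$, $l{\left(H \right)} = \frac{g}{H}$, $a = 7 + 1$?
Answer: $-39744$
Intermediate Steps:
$a = 8$
$g = 11$
$o = - \frac{1}{3} \approx -0.33333$
$l{\left(H \right)} = \frac{11}{H}$
$\left(-16 + l{\left(-1 \right)}\right) \left(a + o\right) u \left(-64\right) = \left(-16 + \frac{11}{-1}\right) \left(8 - \frac{1}{3}\right) \left(-3\right) \left(-64\right) = \left(-16 + 11 \left(-1\right)\right) \frac{23}{3} \left(-3\right) \left(-64\right) = \left(-16 - 11\right) \frac{23}{3} \left(-3\right) \left(-64\right) = \left(-27\right) \frac{23}{3} \left(-3\right) \left(-64\right) = \left(-207\right) \left(-3\right) \left(-64\right) = 621 \left(-64\right) = -39744$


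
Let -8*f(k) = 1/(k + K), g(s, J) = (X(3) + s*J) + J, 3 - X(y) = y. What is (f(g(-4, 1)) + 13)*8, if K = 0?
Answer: 313/3 ≈ 104.33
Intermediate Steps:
X(y) = 3 - y
g(s, J) = J + J*s (g(s, J) = ((3 - 1*3) + s*J) + J = ((3 - 3) + J*s) + J = (0 + J*s) + J = J*s + J = J + J*s)
f(k) = -1/(8*k) (f(k) = -1/(8*(k + 0)) = -1/(8*k))
(f(g(-4, 1)) + 13)*8 = (-1/(8*(1 - 4)) + 13)*8 = (-1/(8*(1*(-3))) + 13)*8 = (-⅛/(-3) + 13)*8 = (-⅛*(-⅓) + 13)*8 = (1/24 + 13)*8 = (313/24)*8 = 313/3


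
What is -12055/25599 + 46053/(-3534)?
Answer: -407171039/30155622 ≈ -13.502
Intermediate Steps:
-12055/25599 + 46053/(-3534) = -12055*1/25599 + 46053*(-1/3534) = -12055/25599 - 15351/1178 = -407171039/30155622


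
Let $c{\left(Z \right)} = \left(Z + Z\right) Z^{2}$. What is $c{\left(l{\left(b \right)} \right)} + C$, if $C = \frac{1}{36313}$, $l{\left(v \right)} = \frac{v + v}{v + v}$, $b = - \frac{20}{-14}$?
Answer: $\frac{72627}{36313} \approx 2.0$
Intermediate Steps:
$b = \frac{10}{7}$ ($b = \left(-20\right) \left(- \frac{1}{14}\right) = \frac{10}{7} \approx 1.4286$)
$l{\left(v \right)} = 1$ ($l{\left(v \right)} = \frac{2 v}{2 v} = 2 v \frac{1}{2 v} = 1$)
$C = \frac{1}{36313} \approx 2.7538 \cdot 10^{-5}$
$c{\left(Z \right)} = 2 Z^{3}$ ($c{\left(Z \right)} = 2 Z Z^{2} = 2 Z^{3}$)
$c{\left(l{\left(b \right)} \right)} + C = 2 \cdot 1^{3} + \frac{1}{36313} = 2 \cdot 1 + \frac{1}{36313} = 2 + \frac{1}{36313} = \frac{72627}{36313}$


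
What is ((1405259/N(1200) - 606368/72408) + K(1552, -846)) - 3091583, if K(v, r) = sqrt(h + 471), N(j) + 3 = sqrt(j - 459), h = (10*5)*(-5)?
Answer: -973555345981/315492 + sqrt(221) + 1405259*sqrt(741)/732 ≈ -3.0336e+6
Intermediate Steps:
h = -250 (h = 50*(-5) = -250)
N(j) = -3 + sqrt(-459 + j) (N(j) = -3 + sqrt(j - 459) = -3 + sqrt(-459 + j))
K(v, r) = sqrt(221) (K(v, r) = sqrt(-250 + 471) = sqrt(221))
((1405259/N(1200) - 606368/72408) + K(1552, -846)) - 3091583 = ((1405259/(-3 + sqrt(-459 + 1200)) - 606368/72408) + sqrt(221)) - 3091583 = ((1405259/(-3 + sqrt(741)) - 606368*1/72408) + sqrt(221)) - 3091583 = ((1405259/(-3 + sqrt(741)) - 10828/1293) + sqrt(221)) - 3091583 = ((-10828/1293 + 1405259/(-3 + sqrt(741))) + sqrt(221)) - 3091583 = (-10828/1293 + sqrt(221) + 1405259/(-3 + sqrt(741))) - 3091583 = -3997427647/1293 + sqrt(221) + 1405259/(-3 + sqrt(741))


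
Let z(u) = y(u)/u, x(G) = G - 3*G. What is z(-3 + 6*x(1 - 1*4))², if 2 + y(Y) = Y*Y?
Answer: 1181569/1089 ≈ 1085.0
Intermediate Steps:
y(Y) = -2 + Y² (y(Y) = -2 + Y*Y = -2 + Y²)
x(G) = -2*G
z(u) = (-2 + u²)/u
z(-3 + 6*x(1 - 1*4))² = ((-3 + 6*(-2*(1 - 1*4))) - 2/(-3 + 6*(-2*(1 - 1*4))))² = ((-3 + 6*(-2*(1 - 4))) - 2/(-3 + 6*(-2*(1 - 4))))² = ((-3 + 6*(-2*(-3))) - 2/(-3 + 6*(-2*(-3))))² = ((-3 + 6*6) - 2/(-3 + 6*6))² = ((-3 + 36) - 2/(-3 + 36))² = (33 - 2/33)² = (1087/33)² = 1181569/1089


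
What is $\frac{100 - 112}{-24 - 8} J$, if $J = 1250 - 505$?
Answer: $\frac{2235}{8} \approx 279.38$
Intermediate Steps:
$J = 745$ ($J = 1250 - 505 = 745$)
$\frac{100 - 112}{-24 - 8} J = \frac{100 - 112}{-24 - 8} \cdot 745 = - \frac{12}{-32} \cdot 745 = \left(-12\right) \left(- \frac{1}{32}\right) 745 = \frac{3}{8} \cdot 745 = \frac{2235}{8}$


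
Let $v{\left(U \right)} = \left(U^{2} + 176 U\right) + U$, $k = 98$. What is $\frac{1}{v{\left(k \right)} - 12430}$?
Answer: $\frac{1}{14520} \approx 6.887 \cdot 10^{-5}$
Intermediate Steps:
$v{\left(U \right)} = U^{2} + 177 U$
$\frac{1}{v{\left(k \right)} - 12430} = \frac{1}{98 \left(177 + 98\right) - 12430} = \frac{1}{98 \cdot 275 - 12430} = \frac{1}{26950 - 12430} = \frac{1}{14520}$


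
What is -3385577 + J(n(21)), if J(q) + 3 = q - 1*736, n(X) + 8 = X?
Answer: -3386303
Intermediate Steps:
n(X) = -8 + X
J(q) = -739 + q (J(q) = -3 + (q - 1*736) = -3 + (q - 736) = -3 + (-736 + q) = -739 + q)
-3385577 + J(n(21)) = -3385577 + (-739 + (-8 + 21)) = -3385577 + (-739 + 13) = -3385577 - 726 = -3386303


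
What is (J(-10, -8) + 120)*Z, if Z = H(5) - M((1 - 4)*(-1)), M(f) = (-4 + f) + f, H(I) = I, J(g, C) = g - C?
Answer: 354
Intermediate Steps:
M(f) = -4 + 2*f
Z = 3 (Z = 5 - (-4 + 2*((1 - 4)*(-1))) = 5 - (-4 + 2*(-3*(-1))) = 5 - (-4 + 2*3) = 5 - (-4 + 6) = 5 - 1*2 = 5 - 2 = 3)
(J(-10, -8) + 120)*Z = ((-10 - 1*(-8)) + 120)*3 = ((-10 + 8) + 120)*3 = (-2 + 120)*3 = 118*3 = 354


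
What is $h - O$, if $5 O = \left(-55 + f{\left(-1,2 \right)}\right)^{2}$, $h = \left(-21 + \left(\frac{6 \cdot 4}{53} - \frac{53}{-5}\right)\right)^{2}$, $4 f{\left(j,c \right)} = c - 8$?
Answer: $- \frac{151546621}{280900} \approx -539.5$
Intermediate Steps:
$f{\left(j,c \right)} = -2 + \frac{c}{4}$ ($f{\left(j,c \right)} = \frac{c - 8}{4} = \frac{-8 + c}{4} = -2 + \frac{c}{4}$)
$h = \frac{6948496}{70225}$ ($h = \left(-21 + \left(24 \cdot \frac{1}{53} - - \frac{53}{5}\right)\right)^{2} = \left(-21 + \left(\frac{24}{53} + \frac{53}{5}\right)\right)^{2} = \left(-21 + \frac{2929}{265}\right)^{2} = \left(- \frac{2636}{265}\right)^{2} = \frac{6948496}{70225} \approx 98.946$)
$O = \frac{12769}{20}$ ($O = \frac{\left(-55 + \left(-2 + \frac{1}{4} \cdot 2\right)\right)^{2}}{5} = \frac{\left(-55 + \left(-2 + \frac{1}{2}\right)\right)^{2}}{5} = \frac{\left(-55 - \frac{3}{2}\right)^{2}}{5} = \frac{\left(- \frac{113}{2}\right)^{2}}{5} = \frac{1}{5} \cdot \frac{12769}{4} = \frac{12769}{20} \approx 638.45$)
$h - O = \frac{6948496}{70225} - \frac{12769}{20} = - \frac{151546621}{280900}$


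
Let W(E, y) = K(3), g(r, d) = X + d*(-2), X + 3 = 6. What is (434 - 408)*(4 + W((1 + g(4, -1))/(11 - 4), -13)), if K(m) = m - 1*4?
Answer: 78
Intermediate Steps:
X = 3 (X = -3 + 6 = 3)
g(r, d) = 3 - 2*d (g(r, d) = 3 + d*(-2) = 3 - 2*d)
K(m) = -4 + m (K(m) = m - 4 = -4 + m)
W(E, y) = -1 (W(E, y) = -4 + 3 = -1)
(434 - 408)*(4 + W((1 + g(4, -1))/(11 - 4), -13)) = (434 - 408)*(4 - 1) = 26*3 = 78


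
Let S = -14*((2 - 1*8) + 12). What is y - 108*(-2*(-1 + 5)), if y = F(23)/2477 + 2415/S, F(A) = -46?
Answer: 8275473/9908 ≈ 835.23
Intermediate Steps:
S = -84 (S = -14*((2 - 8) + 12) = -14*(-6 + 12) = -14*6 = -84)
y = -285039/9908 (y = -46/2477 + 2415/(-84) = -46*1/2477 + 2415*(-1/84) = -46/2477 - 115/4 = -285039/9908 ≈ -28.769)
y - 108*(-2*(-1 + 5)) = -285039/9908 - 108*(-2*(-1 + 5)) = -285039/9908 - 108*(-2*4) = -285039/9908 - 108*(-8) = -285039/9908 - 1*(-864) = -285039/9908 + 864 = 8275473/9908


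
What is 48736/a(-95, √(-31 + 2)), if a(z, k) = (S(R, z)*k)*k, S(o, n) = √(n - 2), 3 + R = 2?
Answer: 48736*I*√97/2813 ≈ 170.63*I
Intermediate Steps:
R = -1 (R = -3 + 2 = -1)
S(o, n) = √(-2 + n)
a(z, k) = k²*√(-2 + z) (a(z, k) = (√(-2 + z)*k)*k = (k*√(-2 + z))*k = k²*√(-2 + z))
48736/a(-95, √(-31 + 2)) = 48736/(((√(-31 + 2))²*√(-2 - 95))) = 48736/(((√(-29))²*√(-97))) = 48736/(((I*√29)²*(I*√97))) = 48736/((-29*I*√97)) = 48736*(I*√97/2813) = 48736*I*√97/2813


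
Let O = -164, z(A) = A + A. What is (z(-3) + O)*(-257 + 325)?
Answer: -11560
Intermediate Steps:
z(A) = 2*A
(z(-3) + O)*(-257 + 325) = (2*(-3) - 164)*(-257 + 325) = (-6 - 164)*68 = -170*68 = -11560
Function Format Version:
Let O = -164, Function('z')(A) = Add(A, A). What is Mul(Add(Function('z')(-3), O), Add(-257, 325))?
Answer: -11560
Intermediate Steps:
Function('z')(A) = Mul(2, A)
Mul(Add(Function('z')(-3), O), Add(-257, 325)) = Mul(Add(Mul(2, -3), -164), Add(-257, 325)) = Mul(Add(-6, -164), 68) = Mul(-170, 68) = -11560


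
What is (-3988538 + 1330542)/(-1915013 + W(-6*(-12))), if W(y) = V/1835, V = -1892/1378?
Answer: 3360544212740/2421179662041 ≈ 1.3880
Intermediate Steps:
V = -946/689 (V = -1892*1/1378 = -946/689 ≈ -1.3730)
W(y) = -946/1264315 (W(y) = -946/689/1835 = -946/689*1/1835 = -946/1264315)
(-3988538 + 1330542)/(-1915013 + W(-6*(-12))) = (-3988538 + 1330542)/(-1915013 - 946/1264315) = -2657996/(-2421179662041/1264315) = -2657996*(-1264315/2421179662041) = 3360544212740/2421179662041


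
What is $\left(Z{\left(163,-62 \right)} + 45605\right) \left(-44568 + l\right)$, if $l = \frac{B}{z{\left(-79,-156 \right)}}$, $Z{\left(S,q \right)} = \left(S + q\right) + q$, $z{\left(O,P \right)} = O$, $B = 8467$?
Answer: $- \frac{161093149316}{79} \approx -2.0392 \cdot 10^{9}$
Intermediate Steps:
$Z{\left(S,q \right)} = S + 2 q$
$l = - \frac{8467}{79}$ ($l = \frac{8467}{-79} = 8467 \left(- \frac{1}{79}\right) = - \frac{8467}{79} \approx -107.18$)
$\left(Z{\left(163,-62 \right)} + 45605\right) \left(-44568 + l\right) = \left(\left(163 + 2 \left(-62\right)\right) + 45605\right) \left(-44568 - \frac{8467}{79}\right) = \left(\left(163 - 124\right) + 45605\right) \left(- \frac{3529339}{79}\right) = \left(39 + 45605\right) \left(- \frac{3529339}{79}\right) = 45644 \left(- \frac{3529339}{79}\right) = - \frac{161093149316}{79}$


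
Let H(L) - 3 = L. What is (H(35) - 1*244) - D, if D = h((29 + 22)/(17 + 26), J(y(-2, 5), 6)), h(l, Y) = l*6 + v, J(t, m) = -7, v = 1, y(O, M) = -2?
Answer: -9207/43 ≈ -214.12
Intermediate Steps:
H(L) = 3 + L
h(l, Y) = 1 + 6*l (h(l, Y) = l*6 + 1 = 6*l + 1 = 1 + 6*l)
D = 349/43 (D = 1 + 6*((29 + 22)/(17 + 26)) = 1 + 6*(51/43) = 1 + 306/43 = 349/43 ≈ 8.1163)
(H(35) - 1*244) - D = ((3 + 35) - 1*244) - 1*349/43 = (38 - 244) - 349/43 = -206 - 349/43 = -9207/43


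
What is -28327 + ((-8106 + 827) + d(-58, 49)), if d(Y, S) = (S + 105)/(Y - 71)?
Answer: -4593328/129 ≈ -35607.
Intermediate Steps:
d(Y, S) = (105 + S)/(-71 + Y)
-28327 + ((-8106 + 827) + d(-58, 49)) = -28327 + ((-8106 + 827) + (105 + 49)/(-71 - 58)) = -28327 + (-7279 + 154/(-129)) = -28327 + (-7279 - 1/129*154) = -28327 + (-7279 - 154/129) = -28327 - 939145/129 = -4593328/129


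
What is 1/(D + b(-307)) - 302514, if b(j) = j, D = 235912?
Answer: -71273810969/235605 ≈ -3.0251e+5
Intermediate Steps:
1/(D + b(-307)) - 302514 = 1/(235912 - 307) - 302514 = 1/235605 - 302514 = -71273810969/235605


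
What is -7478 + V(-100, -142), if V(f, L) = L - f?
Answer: -7520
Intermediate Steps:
-7478 + V(-100, -142) = -7478 + (-142 - 1*(-100)) = -7478 + (-142 + 100) = -7478 - 42 = -7520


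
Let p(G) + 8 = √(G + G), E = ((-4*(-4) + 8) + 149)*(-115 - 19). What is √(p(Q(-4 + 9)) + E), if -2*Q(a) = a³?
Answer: √(-23190 + 5*I*√5) ≈ 0.0367 + 152.28*I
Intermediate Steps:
Q(a) = -a³/2
E = -23182 (E = ((16 + 8) + 149)*(-134) = (24 + 149)*(-134) = 173*(-134) = -23182)
p(G) = -8 + √2*√G (p(G) = -8 + √(G + G) = -8 + √(2*G) = -8 + √2*√G)
√(p(Q(-4 + 9)) + E) = √((-8 + √2*√(-(-4 + 9)³/2)) - 23182) = √((-8 + √2*√(-½*5³)) - 23182) = √((-8 + √2*√(-½*125)) - 23182) = √((-8 + √2*√(-125/2)) - 23182) = √((-8 + √2*(5*I*√10/2)) - 23182) = √((-8 + 5*I*√5) - 23182) = √(-23190 + 5*I*√5)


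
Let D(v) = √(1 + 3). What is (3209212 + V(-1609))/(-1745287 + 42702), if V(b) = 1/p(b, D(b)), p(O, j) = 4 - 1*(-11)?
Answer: -48138181/25538775 ≈ -1.8849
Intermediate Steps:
D(v) = 2 (D(v) = √4 = 2)
p(O, j) = 15 (p(O, j) = 4 + 11 = 15)
V(b) = 1/15
(3209212 + V(-1609))/(-1745287 + 42702) = (3209212 + 1/15)/(-1745287 + 42702) = (48138181/15)/(-1702585) = (48138181/15)*(-1/1702585) = -48138181/25538775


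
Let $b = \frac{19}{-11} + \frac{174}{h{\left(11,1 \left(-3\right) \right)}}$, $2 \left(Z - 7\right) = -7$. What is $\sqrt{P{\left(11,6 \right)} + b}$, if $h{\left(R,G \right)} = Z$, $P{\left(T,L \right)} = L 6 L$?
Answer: $\frac{\sqrt{1565179}}{77} \approx 16.248$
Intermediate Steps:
$Z = \frac{7}{2}$ ($Z = 7 + \frac{1}{2} \left(-7\right) = 7 - \frac{7}{2} = \frac{7}{2} \approx 3.5$)
$P{\left(T,L \right)} = 6 L^{2}$ ($P{\left(T,L \right)} = 6 L L = 6 L^{2}$)
$h{\left(R,G \right)} = \frac{7}{2}$
$b = \frac{3695}{77}$ ($b = \frac{19}{-11} + \frac{174}{\frac{7}{2}} = 19 \left(- \frac{1}{11}\right) + 174 \cdot \frac{2}{7} = - \frac{19}{11} + \frac{348}{7} = \frac{3695}{77} \approx 47.987$)
$\sqrt{P{\left(11,6 \right)} + b} = \sqrt{6 \cdot 6^{2} + \frac{3695}{77}} = \sqrt{6 \cdot 36 + \frac{3695}{77}} = \sqrt{216 + \frac{3695}{77}} = \sqrt{\frac{20327}{77}} = \frac{\sqrt{1565179}}{77}$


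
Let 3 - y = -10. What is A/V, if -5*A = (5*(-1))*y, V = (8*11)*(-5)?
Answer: -13/440 ≈ -0.029545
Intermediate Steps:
y = 13 (y = 3 - 1*(-10) = 3 + 10 = 13)
V = -440 (V = 88*(-5) = -440)
A = 13 (A = -5*(-1)*13/5 = -(-1)*13 = -1/5*(-65) = 13)
A/V = 13/(-440) = 13*(-1/440) = -13/440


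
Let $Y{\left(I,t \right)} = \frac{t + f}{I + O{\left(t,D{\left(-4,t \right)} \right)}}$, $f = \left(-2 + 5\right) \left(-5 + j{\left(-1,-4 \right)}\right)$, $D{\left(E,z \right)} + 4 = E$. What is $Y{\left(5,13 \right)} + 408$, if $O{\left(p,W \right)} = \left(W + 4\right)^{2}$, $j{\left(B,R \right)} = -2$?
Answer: $\frac{8560}{21} \approx 407.62$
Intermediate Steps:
$D{\left(E,z \right)} = -4 + E$
$O{\left(p,W \right)} = \left(4 + W\right)^{2}$
$f = -21$ ($f = \left(-2 + 5\right) \left(-5 - 2\right) = 3 \left(-7\right) = -21$)
$Y{\left(I,t \right)} = \frac{-21 + t}{16 + I}$ ($Y{\left(I,t \right)} = \frac{t - 21}{I + \left(4 - 8\right)^{2}} = \frac{-21 + t}{I + \left(4 - 8\right)^{2}} = \frac{-21 + t}{I + \left(-4\right)^{2}} = \frac{-21 + t}{I + 16} = \frac{-21 + t}{16 + I}$)
$Y{\left(5,13 \right)} + 408 = \frac{-21 + 13}{16 + 5} + 408 = \frac{1}{21} \left(-8\right) + 408 = - \frac{8}{21} + 408 = \frac{8560}{21}$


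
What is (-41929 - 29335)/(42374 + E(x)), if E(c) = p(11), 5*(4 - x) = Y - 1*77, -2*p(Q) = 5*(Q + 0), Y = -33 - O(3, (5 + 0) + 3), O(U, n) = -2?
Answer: -142528/84693 ≈ -1.6829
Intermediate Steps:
Y = -31 (Y = -33 - 1*(-2) = -33 + 2 = -31)
p(Q) = -5*Q/2 (p(Q) = -5*(Q + 0)/2 = -5*Q/2)
x = 128/5 (x = 4 - (-31 - 1*77)/5 = 4 - (-31 - 77)/5 = 4 - 1/5*(-108) = 4 + 108/5 = 128/5 ≈ 25.600)
E(c) = -55/2 (E(c) = -5/2*11 = -55/2)
(-41929 - 29335)/(42374 + E(x)) = (-41929 - 29335)/(42374 - 55/2) = -71264/84693/2 = -71264*2/84693 = -142528/84693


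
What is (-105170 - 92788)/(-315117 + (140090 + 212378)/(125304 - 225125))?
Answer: 19760365518/31455646525 ≈ 0.62820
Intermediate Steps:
(-105170 - 92788)/(-315117 + (140090 + 212378)/(125304 - 225125)) = -197958/(-315117 + 352468/(-99821)) = -197958/(-315117 + 352468*(-1/99821)) = -197958/(-315117 - 352468/99821) = -197958/(-31455646525/99821) = -197958*(-99821/31455646525) = 19760365518/31455646525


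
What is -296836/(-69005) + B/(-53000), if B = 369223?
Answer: -1949185023/731453000 ≈ -2.6648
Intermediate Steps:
-296836/(-69005) + B/(-53000) = -296836/(-69005) + 369223/(-53000) = -296836*(-1/69005) + 369223*(-1/53000) = 296836/69005 - 369223/53000 = -1949185023/731453000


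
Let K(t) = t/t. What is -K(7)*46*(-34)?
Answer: 1564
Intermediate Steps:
K(t) = 1
-K(7)*46*(-34) = -1*46*(-34) = -46*(-34) = -1*(-1564) = 1564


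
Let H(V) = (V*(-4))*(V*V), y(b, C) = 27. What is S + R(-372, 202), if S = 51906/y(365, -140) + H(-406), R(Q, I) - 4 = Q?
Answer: 2409256966/9 ≈ 2.6770e+8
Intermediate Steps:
H(V) = -4*V**3 (H(V) = (-4*V)*V**2 = -4*V**3)
R(Q, I) = 4 + Q
S = 2409260278/9 (S = 51906/27 - 4*(-406)**3 = 51906*(1/27) - 4*(-66923416) = 17302/9 + 267693664 = 2409260278/9 ≈ 2.6770e+8)
S + R(-372, 202) = 2409260278/9 + (4 - 372) = 2409260278/9 - 368 = 2409256966/9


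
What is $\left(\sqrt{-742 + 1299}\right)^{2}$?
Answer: $557$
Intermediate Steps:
$\left(\sqrt{-742 + 1299}\right)^{2} = \left(\sqrt{557}\right)^{2} = 557$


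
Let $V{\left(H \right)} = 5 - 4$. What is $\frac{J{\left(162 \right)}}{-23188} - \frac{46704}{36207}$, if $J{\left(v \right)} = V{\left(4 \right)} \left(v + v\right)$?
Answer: $- \frac{91225285}{69963993} \approx -1.3039$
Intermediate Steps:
$V{\left(H \right)} = 1$ ($V{\left(H \right)} = 5 - 4 = 1$)
$J{\left(v \right)} = 2 v$ ($J{\left(v \right)} = 1 \left(v + v\right) = 1 \cdot 2 v = 2 v$)
$\frac{J{\left(162 \right)}}{-23188} - \frac{46704}{36207} = \frac{2 \cdot 162}{-23188} - \frac{46704}{36207} = 324 \left(- \frac{1}{23188}\right) - \frac{15568}{12069} = - \frac{81}{5797} - \frac{15568}{12069} = - \frac{91225285}{69963993}$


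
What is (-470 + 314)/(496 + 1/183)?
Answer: -28548/90769 ≈ -0.31451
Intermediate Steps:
(-470 + 314)/(496 + 1/183) = -156/(496 + 1/183) = -156/90769/183 = -156*183/90769 = -28548/90769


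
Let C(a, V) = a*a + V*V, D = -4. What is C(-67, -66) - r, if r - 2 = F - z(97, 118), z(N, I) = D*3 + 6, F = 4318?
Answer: 4519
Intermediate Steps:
z(N, I) = -6 (z(N, I) = -4*3 + 6 = -12 + 6 = -6)
C(a, V) = V² + a² (C(a, V) = a² + V² = V² + a²)
r = 4326 (r = 2 + (4318 - 1*(-6)) = 2 + (4318 + 6) = 2 + 4324 = 4326)
C(-67, -66) - r = ((-66)² + (-67)²) - 1*4326 = (4356 + 4489) - 4326 = 8845 - 4326 = 4519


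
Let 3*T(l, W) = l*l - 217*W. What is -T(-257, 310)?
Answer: 407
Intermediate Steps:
T(l, W) = -217*W/3 + l**2/3 (T(l, W) = (l*l - 217*W)/3 = (l**2 - 217*W)/3 = -217*W/3 + l**2/3)
-T(-257, 310) = -(-217/3*310 + (1/3)*(-257)**2) = -(-67270/3 + (1/3)*66049) = -(-67270/3 + 66049/3) = -1*(-407) = 407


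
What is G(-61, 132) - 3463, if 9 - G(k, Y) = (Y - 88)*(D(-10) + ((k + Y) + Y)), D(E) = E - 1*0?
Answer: -11946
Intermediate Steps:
D(E) = E (D(E) = E + 0 = E)
G(k, Y) = 9 - (-88 + Y)*(-10 + k + 2*Y) (G(k, Y) = 9 - (Y - 88)*(-10 + ((k + Y) + Y)) = 9 - (-88 + Y)*(-10 + ((Y + k) + Y)) = 9 - (-88 + Y)*(-10 + (k + 2*Y)) = 9 - (-88 + Y)*(-10 + k + 2*Y))
G(-61, 132) - 3463 = (-871 - 2*132² + 88*(-61) + 186*132 - 1*132*(-61)) - 3463 = (-871 - 2*17424 - 5368 + 24552 + 8052) - 3463 = (-871 - 34848 - 5368 + 24552 + 8052) - 3463 = -8483 - 3463 = -11946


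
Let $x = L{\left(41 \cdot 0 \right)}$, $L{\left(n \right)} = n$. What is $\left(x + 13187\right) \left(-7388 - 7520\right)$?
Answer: $-196591796$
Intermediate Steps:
$x = 0$ ($x = 41 \cdot 0 = 0$)
$\left(x + 13187\right) \left(-7388 - 7520\right) = \left(0 + 13187\right) \left(-7388 - 7520\right) = 13187 \left(-14908\right) = -196591796$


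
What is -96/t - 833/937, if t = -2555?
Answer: -2038363/2394035 ≈ -0.85143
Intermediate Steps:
-96/t - 833/937 = -96/(-2555) - 833/937 = -96*(-1/2555) - 833*1/937 = 96/2555 - 833/937 = -2038363/2394035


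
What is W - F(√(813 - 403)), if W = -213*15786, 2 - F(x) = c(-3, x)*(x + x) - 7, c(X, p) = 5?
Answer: -3362427 + 10*√410 ≈ -3.3622e+6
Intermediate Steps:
F(x) = 9 - 10*x (F(x) = 2 - (5*(x + x) - 7) = 2 - (5*(2*x) - 7) = 2 - (10*x - 7) = 2 - (-7 + 10*x) = 2 + (7 - 10*x) = 9 - 10*x)
W = -3362418
W - F(√(813 - 403)) = -3362418 - (9 - 10*√(813 - 403)) = -3362418 - (9 - 10*√410) = -3362418 + (-9 + 10*√410) = -3362427 + 10*√410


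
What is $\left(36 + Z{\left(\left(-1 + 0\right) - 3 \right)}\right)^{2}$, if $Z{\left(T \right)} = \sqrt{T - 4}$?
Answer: $1288 + 144 i \sqrt{2} \approx 1288.0 + 203.65 i$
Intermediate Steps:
$Z{\left(T \right)} = \sqrt{-4 + T}$
$\left(36 + Z{\left(\left(-1 + 0\right) - 3 \right)}\right)^{2} = \left(36 + \sqrt{-4 + \left(\left(-1 + 0\right) - 3\right)}\right)^{2} = \left(36 + \sqrt{-4 - 4}\right)^{2} = \left(36 + \sqrt{-8}\right)^{2} = \left(36 + 2 i \sqrt{2}\right)^{2}$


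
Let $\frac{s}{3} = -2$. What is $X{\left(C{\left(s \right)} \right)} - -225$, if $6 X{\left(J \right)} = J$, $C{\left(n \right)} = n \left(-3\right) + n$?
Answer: $227$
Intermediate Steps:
$s = -6$ ($s = 3 \left(-2\right) = -6$)
$C{\left(n \right)} = - 2 n$ ($C{\left(n \right)} = - 3 n + n = - 2 n$)
$X{\left(J \right)} = \frac{J}{6}$
$X{\left(C{\left(s \right)} \right)} - -225 = \frac{\left(-2\right) \left(-6\right)}{6} - -225 = \frac{1}{6} \cdot 12 + 225 = 2 + 225 = 227$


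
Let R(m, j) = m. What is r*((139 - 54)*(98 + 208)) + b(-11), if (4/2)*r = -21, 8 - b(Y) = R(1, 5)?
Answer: -273098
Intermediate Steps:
b(Y) = 7 (b(Y) = 8 - 1*1 = 8 - 1 = 7)
r = -21/2 (r = (1/2)*(-21) = -21/2 ≈ -10.500)
r*((139 - 54)*(98 + 208)) + b(-11) = -21*(139 - 54)*(98 + 208)/2 + 7 = -1785*306/2 + 7 = -21/2*26010 + 7 = -273105 + 7 = -273098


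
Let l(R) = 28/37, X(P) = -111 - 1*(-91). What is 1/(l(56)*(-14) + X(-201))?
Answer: -37/1132 ≈ -0.032686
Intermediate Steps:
X(P) = -20 (X(P) = -111 + 91 = -20)
l(R) = 28/37 (l(R) = 28*(1/37) = 28/37)
1/(l(56)*(-14) + X(-201)) = 1/((28/37)*(-14) - 20) = 1/(-392/37 - 20) = 1/(-1132/37) = -37/1132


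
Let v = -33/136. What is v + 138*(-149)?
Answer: -2796465/136 ≈ -20562.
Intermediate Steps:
v = -33/136 (v = -33*1/136 = -33/136 ≈ -0.24265)
v + 138*(-149) = -33/136 + 138*(-149) = -33/136 - 20562 = -2796465/136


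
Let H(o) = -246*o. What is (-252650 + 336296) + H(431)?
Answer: -22380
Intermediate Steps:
(-252650 + 336296) + H(431) = (-252650 + 336296) - 246*431 = 83646 - 106026 = -22380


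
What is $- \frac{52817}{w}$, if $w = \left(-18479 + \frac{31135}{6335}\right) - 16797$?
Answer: $\frac{66919139}{44688465} \approx 1.4975$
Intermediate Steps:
$w = - \frac{44688465}{1267}$ ($w = \left(-18479 + 31135 \cdot \frac{1}{6335}\right) - 16797 = \left(-18479 + \frac{6227}{1267}\right) - 16797 = - \frac{23406666}{1267} - 16797 = - \frac{44688465}{1267} \approx -35271.0$)
$- \frac{52817}{w} = - \frac{52817}{- \frac{44688465}{1267}} = \left(-52817\right) \left(- \frac{1267}{44688465}\right) = \frac{66919139}{44688465}$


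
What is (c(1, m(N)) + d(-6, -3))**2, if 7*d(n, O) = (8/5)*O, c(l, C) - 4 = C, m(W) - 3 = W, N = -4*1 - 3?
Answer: 576/1225 ≈ 0.47020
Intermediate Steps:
N = -7 (N = -4 - 3 = -7)
m(W) = 3 + W
c(l, C) = 4 + C
d(n, O) = 8*O/35 (d(n, O) = ((8/5)*O)/7 = ((8*(1/5))*O)/7 = (8*O/5)/7 = 8*O/35)
(c(1, m(N)) + d(-6, -3))**2 = ((4 + (3 - 7)) + (8/35)*(-3))**2 = ((4 - 4) - 24/35)**2 = (0 - 24/35)**2 = (-24/35)**2 = 576/1225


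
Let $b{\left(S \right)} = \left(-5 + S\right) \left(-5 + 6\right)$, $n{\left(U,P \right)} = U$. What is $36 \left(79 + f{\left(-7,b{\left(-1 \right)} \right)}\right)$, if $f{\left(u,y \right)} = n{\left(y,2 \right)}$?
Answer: $2628$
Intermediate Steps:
$b{\left(S \right)} = -5 + S$ ($b{\left(S \right)} = \left(-5 + S\right) 1 = -5 + S$)
$f{\left(u,y \right)} = y$
$36 \left(79 + f{\left(-7,b{\left(-1 \right)} \right)}\right) = 36 \left(79 - 6\right) = 36 \cdot 73 = 2628$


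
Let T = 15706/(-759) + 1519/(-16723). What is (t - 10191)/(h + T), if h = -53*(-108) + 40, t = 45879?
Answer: 64711301688/10413892427 ≈ 6.2139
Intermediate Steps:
h = 5764 (h = 5724 + 40 = 5764)
T = -37686337/1813251 (T = 15706*(-1/759) + 1519*(-1/16723) = -15706/759 - 217/2389 = -37686337/1813251 ≈ -20.784)
(t - 10191)/(h + T) = (45879 - 10191)/(5764 - 37686337/1813251) = 35688/(10413892427/1813251) = 35688*(1813251/10413892427) = 64711301688/10413892427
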